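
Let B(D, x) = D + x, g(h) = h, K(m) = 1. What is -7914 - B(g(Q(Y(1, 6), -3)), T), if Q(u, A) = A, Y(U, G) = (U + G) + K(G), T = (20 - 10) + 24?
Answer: -7945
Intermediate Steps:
T = 34 (T = 10 + 24 = 34)
Y(U, G) = 1 + G + U (Y(U, G) = (U + G) + 1 = (G + U) + 1 = 1 + G + U)
-7914 - B(g(Q(Y(1, 6), -3)), T) = -7914 - (-3 + 34) = -7914 - 1*31 = -7914 - 31 = -7945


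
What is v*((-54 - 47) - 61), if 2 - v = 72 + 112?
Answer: 29484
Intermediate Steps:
v = -182 (v = 2 - (72 + 112) = 2 - 1*184 = 2 - 184 = -182)
v*((-54 - 47) - 61) = -182*((-54 - 47) - 61) = -182*(-101 - 61) = -182*(-162) = 29484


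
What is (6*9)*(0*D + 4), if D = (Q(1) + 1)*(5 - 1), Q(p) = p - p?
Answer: 216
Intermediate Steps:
Q(p) = 0
D = 4 (D = (0 + 1)*(5 - 1) = 1*4 = 4)
(6*9)*(0*D + 4) = (6*9)*(0*4 + 4) = 54*(0 + 4) = 54*4 = 216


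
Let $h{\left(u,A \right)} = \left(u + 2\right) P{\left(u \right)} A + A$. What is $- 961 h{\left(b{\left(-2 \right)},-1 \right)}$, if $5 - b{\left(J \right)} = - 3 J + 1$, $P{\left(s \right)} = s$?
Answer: $961$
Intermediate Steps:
$b{\left(J \right)} = 4 + 3 J$ ($b{\left(J \right)} = 5 - \left(- 3 J + 1\right) = 5 - \left(1 - 3 J\right) = 5 + \left(-1 + 3 J\right) = 4 + 3 J$)
$h{\left(u,A \right)} = A + A u \left(2 + u\right)$ ($h{\left(u,A \right)} = \left(u + 2\right) u A + A = \left(2 + u\right) u A + A = u \left(2 + u\right) A + A = A u \left(2 + u\right) + A = A + A u \left(2 + u\right)$)
$- 961 h{\left(b{\left(-2 \right)},-1 \right)} = - 961 \left(- (1 + \left(4 + 3 \left(-2\right)\right)^{2} + 2 \left(4 + 3 \left(-2\right)\right))\right) = - 961 \left(- (1 + \left(4 - 6\right)^{2} + 2 \left(4 - 6\right))\right) = - 961 \left(- (1 + \left(-2\right)^{2} + 2 \left(-2\right))\right) = - 961 \left(- (1 + 4 - 4)\right) = - 961 \left(\left(-1\right) 1\right) = \left(-961\right) \left(-1\right) = 961$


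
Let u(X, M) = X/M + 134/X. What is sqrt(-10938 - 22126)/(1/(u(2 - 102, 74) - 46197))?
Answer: -85469429*I*sqrt(8266)/925 ≈ -8.4007e+6*I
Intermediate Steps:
u(X, M) = 134/X + X/M
sqrt(-10938 - 22126)/(1/(u(2 - 102, 74) - 46197)) = sqrt(-10938 - 22126)/(1/((134/(2 - 102) + (2 - 102)/74) - 46197)) = sqrt(-33064)/(1/((134/(-100) - 100*1/74) - 46197)) = (2*I*sqrt(8266))/(1/((134*(-1/100) - 50/37) - 46197)) = (2*I*sqrt(8266))/(1/((-67/50 - 50/37) - 46197)) = (2*I*sqrt(8266))/(1/(-4979/1850 - 46197)) = (2*I*sqrt(8266))/(1/(-85469429/1850)) = (2*I*sqrt(8266))/(-1850/85469429) = (2*I*sqrt(8266))*(-85469429/1850) = -85469429*I*sqrt(8266)/925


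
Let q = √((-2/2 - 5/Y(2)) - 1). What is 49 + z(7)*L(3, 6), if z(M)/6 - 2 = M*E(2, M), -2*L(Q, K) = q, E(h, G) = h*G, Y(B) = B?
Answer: 49 - 450*I*√2 ≈ 49.0 - 636.4*I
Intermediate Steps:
E(h, G) = G*h
q = 3*I*√2/2 (q = √((-2/2 - 5/2) - 1) = √((-2*½ - 5*½) - 1) = √((-1 - 5/2) - 1) = √(-7/2 - 1) = √(-9/2) = 3*I*√2/2 ≈ 2.1213*I)
L(Q, K) = -3*I*√2/4
z(M) = 12 + 12*M² (z(M) = 12 + 6*(M*(M*2)) = 12 + 6*(M*(2*M)) = 12 + 6*(2*M²) = 12 + 12*M²)
49 + z(7)*L(3, 6) = 49 + (12 + 12*7²)*(-3*I*√2/4) = 49 + (12 + 12*49)*(-3*I*√2/4) = 49 + (12 + 588)*(-3*I*√2/4) = 49 + 600*(-3*I*√2/4) = 49 - 450*I*√2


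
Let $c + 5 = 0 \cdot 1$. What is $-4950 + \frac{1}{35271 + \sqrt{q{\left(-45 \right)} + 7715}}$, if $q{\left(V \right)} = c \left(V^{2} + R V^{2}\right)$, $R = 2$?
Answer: $\frac{- 9900 \sqrt{5665} + 174591449 i}{- 35271 i + 2 \sqrt{5665}} \approx -4950.0 - 1.3411 \cdot 10^{-7} i$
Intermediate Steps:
$c = -5$ ($c = -5 + 0 \cdot 1 = -5 + 0 = -5$)
$q{\left(V \right)} = - 15 V^{2}$ ($q{\left(V \right)} = - 5 \left(V^{2} + 2 V^{2}\right) = - 5 \cdot 3 V^{2} = - 15 V^{2}$)
$-4950 + \frac{1}{35271 + \sqrt{q{\left(-45 \right)} + 7715}} = -4950 + \frac{1}{35271 + \sqrt{- 15 \left(-45\right)^{2} + 7715}} = -4950 + \frac{1}{35271 + \sqrt{\left(-15\right) 2025 + 7715}} = -4950 + \frac{1}{35271 + \sqrt{-30375 + 7715}} = -4950 + \frac{1}{35271 + \sqrt{-22660}} = -4950 + \frac{1}{35271 + 2 i \sqrt{5665}}$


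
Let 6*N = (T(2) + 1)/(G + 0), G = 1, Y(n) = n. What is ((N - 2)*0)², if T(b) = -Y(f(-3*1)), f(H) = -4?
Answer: 0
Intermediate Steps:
T(b) = 4 (T(b) = -1*(-4) = 4)
N = ⅚ (N = ((4 + 1)/(1 + 0))/6 = (5/1)/6 = (5*1)/6 = (⅙)*5 = ⅚ ≈ 0.83333)
((N - 2)*0)² = ((⅚ - 2)*0)² = (-7/6*0)² = 0² = 0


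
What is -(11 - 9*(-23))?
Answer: -218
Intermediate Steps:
-(11 - 9*(-23)) = -(11 + 207) = -1*218 = -218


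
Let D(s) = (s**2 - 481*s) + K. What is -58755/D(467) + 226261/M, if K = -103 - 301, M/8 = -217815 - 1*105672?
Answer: 25080187603/2994195672 ≈ 8.3763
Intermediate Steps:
M = -2587896 (M = 8*(-217815 - 1*105672) = 8*(-217815 - 105672) = 8*(-323487) = -2587896)
K = -404
D(s) = -404 + s**2 - 481*s (D(s) = (s**2 - 481*s) - 404 = -404 + s**2 - 481*s)
-58755/D(467) + 226261/M = -58755/(-404 + 467**2 - 481*467) + 226261/(-2587896) = -58755/(-404 + 218089 - 224627) + 226261*(-1/2587896) = -58755/(-6942) - 226261/2587896 = -58755*(-1/6942) - 226261/2587896 = 19585/2314 - 226261/2587896 = 25080187603/2994195672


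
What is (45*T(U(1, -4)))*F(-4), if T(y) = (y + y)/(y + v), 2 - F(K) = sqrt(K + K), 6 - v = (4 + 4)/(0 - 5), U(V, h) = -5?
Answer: -4500/13 + 4500*I*sqrt(2)/13 ≈ -346.15 + 489.54*I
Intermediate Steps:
v = 38/5 (v = 6 - (4 + 4)/(0 - 5) = 6 - 8/(-5) = 6 - 8*(-1)/5 = 6 - 1*(-8/5) = 6 + 8/5 = 38/5 ≈ 7.6000)
F(K) = 2 - sqrt(2)*sqrt(K) (F(K) = 2 - sqrt(K + K) = 2 - sqrt(2*K) = 2 - sqrt(2)*sqrt(K))
T(y) = 2*y/(38/5 + y) (T(y) = (y + y)/(y + 38/5) = (2*y)/(38/5 + y) = 2*y/(38/5 + y))
(45*T(U(1, -4)))*F(-4) = (45*(10*(-5)/(38 + 5*(-5))))*(2 - sqrt(2)*sqrt(-4)) = (45*(10*(-5)/(38 - 25)))*(2 - sqrt(2)*2*I) = (45*(10*(-5)/13))*(2 - 2*I*sqrt(2)) = (45*(10*(-5)*(1/13)))*(2 - 2*I*sqrt(2)) = (45*(-50/13))*(2 - 2*I*sqrt(2)) = -2250*(2 - 2*I*sqrt(2))/13 = -4500/13 + 4500*I*sqrt(2)/13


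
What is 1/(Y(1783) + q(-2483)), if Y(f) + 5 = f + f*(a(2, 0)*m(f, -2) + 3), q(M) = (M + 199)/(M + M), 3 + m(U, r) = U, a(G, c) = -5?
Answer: -2483/39384284617 ≈ -6.3045e-8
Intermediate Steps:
m(U, r) = -3 + U
q(M) = (199 + M)/(2*M) (q(M) = (199 + M)/((2*M)) = (199 + M)*(1/(2*M)) = (199 + M)/(2*M))
Y(f) = -5 + f + f*(18 - 5*f) (Y(f) = -5 + (f + f*(-5*(-3 + f) + 3)) = -5 + (f + f*((15 - 5*f) + 3)) = -5 + (f + f*(18 - 5*f)) = -5 + f + f*(18 - 5*f))
1/(Y(1783) + q(-2483)) = 1/((-5 - 5*1783² + 19*1783) + (½)*(199 - 2483)/(-2483)) = 1/((-5 - 5*3179089 + 33877) + (½)*(-1/2483)*(-2284)) = 1/((-5 - 15895445 + 33877) + 1142/2483) = 1/(-15861573 + 1142/2483) = 1/(-39384284617/2483) = -2483/39384284617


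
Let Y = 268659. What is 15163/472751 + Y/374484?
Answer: 44229037267/59012561828 ≈ 0.74949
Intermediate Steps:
15163/472751 + Y/374484 = 15163/472751 + 268659/374484 = 15163*(1/472751) + 268659*(1/374484) = 15163/472751 + 89553/124828 = 44229037267/59012561828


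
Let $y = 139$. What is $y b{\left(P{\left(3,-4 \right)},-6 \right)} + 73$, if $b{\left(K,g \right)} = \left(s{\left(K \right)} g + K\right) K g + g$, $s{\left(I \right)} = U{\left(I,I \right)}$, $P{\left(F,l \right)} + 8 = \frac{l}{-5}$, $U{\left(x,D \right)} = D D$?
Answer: $- \frac{238966069}{125} \approx -1.9117 \cdot 10^{6}$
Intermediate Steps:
$U{\left(x,D \right)} = D^{2}$
$P{\left(F,l \right)} = -8 - \frac{l}{5}$ ($P{\left(F,l \right)} = -8 + \frac{l}{-5} = -8 + l \left(- \frac{1}{5}\right) = -8 - \frac{l}{5}$)
$s{\left(I \right)} = I^{2}$
$b{\left(K,g \right)} = g + K g \left(K + g K^{2}\right)$ ($b{\left(K,g \right)} = \left(K^{2} g + K\right) K g + g = \left(g K^{2} + K\right) K g + g = \left(K + g K^{2}\right) K g + g = K \left(K + g K^{2}\right) g + g = K g \left(K + g K^{2}\right) + g = g + K g \left(K + g K^{2}\right)$)
$y b{\left(P{\left(3,-4 \right)},-6 \right)} + 73 = 139 \left(- 6 \left(1 + \left(-8 - - \frac{4}{5}\right)^{2} - 6 \left(-8 - - \frac{4}{5}\right)^{3}\right)\right) + 73 = 139 \left(- 6 \left(1 + \left(-8 + \frac{4}{5}\right)^{2} - 6 \left(-8 + \frac{4}{5}\right)^{3}\right)\right) + 73 = 139 \left(- 6 \left(1 + \left(- \frac{36}{5}\right)^{2} - 6 \left(- \frac{36}{5}\right)^{3}\right)\right) + 73 = 139 \left(- 6 \left(1 + \frac{1296}{25} - - \frac{279936}{125}\right)\right) + 73 = 139 \left(- 6 \left(1 + \frac{1296}{25} + \frac{279936}{125}\right)\right) + 73 = 139 \left(\left(-6\right) \frac{286541}{125}\right) + 73 = 139 \left(- \frac{1719246}{125}\right) + 73 = - \frac{238975194}{125} + 73 = - \frac{238966069}{125}$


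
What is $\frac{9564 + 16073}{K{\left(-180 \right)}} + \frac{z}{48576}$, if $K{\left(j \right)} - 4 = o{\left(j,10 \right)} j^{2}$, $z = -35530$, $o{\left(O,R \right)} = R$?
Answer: $- \frac{116664991}{178850208} \approx -0.65231$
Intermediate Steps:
$K{\left(j \right)} = 4 + 10 j^{2}$
$\frac{9564 + 16073}{K{\left(-180 \right)}} + \frac{z}{48576} = \frac{9564 + 16073}{4 + 10 \left(-180\right)^{2}} - \frac{35530}{48576} = \frac{25637}{4 + 10 \cdot 32400} - \frac{1615}{2208} = \frac{25637}{4 + 324000} - \frac{1615}{2208} = \frac{25637}{324004} - \frac{1615}{2208} = - \frac{116664991}{178850208}$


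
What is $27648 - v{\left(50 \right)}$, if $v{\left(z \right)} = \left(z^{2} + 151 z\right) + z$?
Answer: $17548$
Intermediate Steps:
$v{\left(z \right)} = z^{2} + 152 z$
$27648 - v{\left(50 \right)} = 27648 - 50 \left(152 + 50\right) = 27648 - 50 \cdot 202 = 27648 - 10100 = 17548$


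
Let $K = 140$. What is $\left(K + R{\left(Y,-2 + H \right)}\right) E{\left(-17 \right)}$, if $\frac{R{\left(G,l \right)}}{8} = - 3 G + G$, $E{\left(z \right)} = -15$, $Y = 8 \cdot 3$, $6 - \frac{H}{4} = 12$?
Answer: $3660$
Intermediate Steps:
$H = -24$ ($H = 24 - 48 = -24$)
$Y = 24$
$R{\left(G,l \right)} = - 16 G$ ($R{\left(G,l \right)} = 8 \left(- 3 G + G\right) = 8 \left(- 2 G\right) = - 16 G$)
$\left(K + R{\left(Y,-2 + H \right)}\right) E{\left(-17 \right)} = \left(140 - 384\right) \left(-15\right) = \left(-244\right) \left(-15\right) = 3660$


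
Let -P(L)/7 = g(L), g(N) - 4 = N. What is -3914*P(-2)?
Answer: 54796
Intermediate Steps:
g(N) = 4 + N
P(L) = -28 - 7*L (P(L) = -7*(4 + L) = -28 - 7*L)
-3914*P(-2) = -3914*(-28 - 7*(-2)) = -3914*(-28 + 14) = -3914*(-14) = 54796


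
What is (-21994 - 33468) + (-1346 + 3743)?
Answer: -53065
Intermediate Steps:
(-21994 - 33468) + (-1346 + 3743) = -55462 + 2397 = -53065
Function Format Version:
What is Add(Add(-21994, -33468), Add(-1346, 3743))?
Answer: -53065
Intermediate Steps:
Add(Add(-21994, -33468), Add(-1346, 3743)) = Add(-55462, 2397) = -53065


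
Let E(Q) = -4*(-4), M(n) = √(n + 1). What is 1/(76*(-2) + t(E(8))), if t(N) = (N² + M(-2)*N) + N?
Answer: 15/1832 - I/916 ≈ 0.0081878 - 0.0010917*I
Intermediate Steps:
M(n) = √(1 + n)
E(Q) = 16
t(N) = N + N² + I*N (t(N) = (N² + √(1 - 2)*N) + N = (N² + √(-1)*N) + N = (N² + I*N) + N = N + N² + I*N)
1/(76*(-2) + t(E(8))) = 1/(76*(-2) + 16*(1 + I + 16)) = 1/(-152 + 16*(17 + I)) = 1/(-152 + (272 + 16*I)) = 1/(120 + 16*I) = (120 - 16*I)/14656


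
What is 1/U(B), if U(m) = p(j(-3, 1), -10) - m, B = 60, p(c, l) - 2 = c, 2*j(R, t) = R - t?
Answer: -1/60 ≈ -0.016667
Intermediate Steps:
j(R, t) = R/2 - t/2 (j(R, t) = (R - t)/2 = R/2 - t/2)
p(c, l) = 2 + c
U(m) = -m (U(m) = (2 + ((½)*(-3) - ½*1)) - m = (2 + (-3/2 - ½)) - m = (2 - 2) - m = 0 - m = -m)
1/U(B) = 1/(-1*60) = 1/(-60) = -1/60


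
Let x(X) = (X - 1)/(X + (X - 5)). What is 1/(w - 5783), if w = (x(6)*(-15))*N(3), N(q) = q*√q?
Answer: -283367/1638559486 + 1575*√3/1638559486 ≈ -0.00017127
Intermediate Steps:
x(X) = (-1 + X)/(-5 + 2*X) (x(X) = (-1 + X)/(X + (-5 + X)) = (-1 + X)/(-5 + 2*X))
N(q) = q^(3/2)
w = -225*√3/7 (w = (((-1 + 6)/(-5 + 2*6))*(-15))*3^(3/2) = ((5/(-5 + 12))*(-15))*(3*√3) = ((5/7)*(-15))*(3*√3) = -225*√3/7 ≈ -55.673)
1/(w - 5783) = 1/(-225*√3/7 - 5783) = 1/(-5783 - 225*√3/7)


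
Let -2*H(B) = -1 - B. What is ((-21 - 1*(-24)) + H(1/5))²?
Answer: 324/25 ≈ 12.960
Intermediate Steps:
H(B) = ½ + B/2 (H(B) = -(-1 - B)/2 = ½ + B/2)
((-21 - 1*(-24)) + H(1/5))² = ((-21 - 1*(-24)) + (½ + (½)/5))² = ((-21 + 24) + (½ + (½)*(⅕)))² = (3 + (½ + ⅒))² = (3 + ⅗)² = (18/5)² = 324/25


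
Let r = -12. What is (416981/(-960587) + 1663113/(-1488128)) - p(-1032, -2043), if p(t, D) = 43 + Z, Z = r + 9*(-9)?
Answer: 69255734727901/1429476411136 ≈ 48.448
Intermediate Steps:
Z = -93 (Z = -12 + 9*(-9) = -12 - 81 = -93)
p(t, D) = -50 (p(t, D) = 43 - 93 = -50)
(416981/(-960587) + 1663113/(-1488128)) - p(-1032, -2043) = (416981/(-960587) + 1663113/(-1488128)) - 1*(-50) = (416981*(-1/960587) + 1663113*(-1/1488128)) + 50 = (-416981/960587 - 1663113/1488128) + 50 = -2218085828899/1429476411136 + 50 = 69255734727901/1429476411136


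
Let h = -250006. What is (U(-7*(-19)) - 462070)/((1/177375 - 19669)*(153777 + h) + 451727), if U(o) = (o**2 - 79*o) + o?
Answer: -80662168125/335802789632771 ≈ -0.00024021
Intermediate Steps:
U(o) = o**2 - 78*o
(U(-7*(-19)) - 462070)/((1/177375 - 19669)*(153777 + h) + 451727) = ((-7*(-19))*(-78 - 7*(-19)) - 462070)/((1/177375 - 19669)*(153777 - 250006) + 451727) = (133*(-78 + 133) - 462070)/((1/177375 - 19669)*(-96229) + 451727) = (133*55 - 462070)/(-3488788874/177375*(-96229) + 451727) = (7315 - 462070)/(335722664556146/177375 + 451727) = -454755/335802789632771/177375 = -454755*177375/335802789632771 = -80662168125/335802789632771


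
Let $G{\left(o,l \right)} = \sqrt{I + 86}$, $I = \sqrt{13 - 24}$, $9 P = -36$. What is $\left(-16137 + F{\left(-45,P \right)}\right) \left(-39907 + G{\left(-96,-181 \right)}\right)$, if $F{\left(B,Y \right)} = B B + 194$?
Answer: $555425626 - 13918 \sqrt{86 + i \sqrt{11}} \approx 5.553 \cdot 10^{8} - 2488.4 i$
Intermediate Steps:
$P = -4$ ($P = \frac{1}{9} \left(-36\right) = -4$)
$I = i \sqrt{11}$ ($I = \sqrt{-11} = i \sqrt{11} \approx 3.3166 i$)
$F{\left(B,Y \right)} = 194 + B^{2}$ ($F{\left(B,Y \right)} = B^{2} + 194 = 194 + B^{2}$)
$G{\left(o,l \right)} = \sqrt{86 + i \sqrt{11}}$ ($G{\left(o,l \right)} = \sqrt{i \sqrt{11} + 86} = \sqrt{86 + i \sqrt{11}}$)
$\left(-16137 + F{\left(-45,P \right)}\right) \left(-39907 + G{\left(-96,-181 \right)}\right) = \left(-16137 + \left(194 + \left(-45\right)^{2}\right)\right) \left(-39907 + \sqrt{86 + i \sqrt{11}}\right) = \left(-16137 + \left(194 + 2025\right)\right) \left(-39907 + \sqrt{86 + i \sqrt{11}}\right) = \left(-16137 + 2219\right) \left(-39907 + \sqrt{86 + i \sqrt{11}}\right) = - 13918 \left(-39907 + \sqrt{86 + i \sqrt{11}}\right) = 555425626 - 13918 \sqrt{86 + i \sqrt{11}}$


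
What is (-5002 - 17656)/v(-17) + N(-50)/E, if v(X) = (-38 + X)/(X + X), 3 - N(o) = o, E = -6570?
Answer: -1012269391/72270 ≈ -14007.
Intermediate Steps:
N(o) = 3 - o
v(X) = (-38 + X)/(2*X) (v(X) = (-38 + X)/((2*X)) = (-38 + X)*(1/(2*X)) = (-38 + X)/(2*X))
(-5002 - 17656)/v(-17) + N(-50)/E = (-5002 - 17656)/(((1/2)*(-38 - 17)/(-17))) + (3 - 1*(-50))/(-6570) = -22658/((1/2)*(-1/17)*(-55)) + (3 + 50)*(-1/6570) = -22658/55/34 + 53*(-1/6570) = -22658*34/55 - 53/6570 = -770372/55 - 53/6570 = -1012269391/72270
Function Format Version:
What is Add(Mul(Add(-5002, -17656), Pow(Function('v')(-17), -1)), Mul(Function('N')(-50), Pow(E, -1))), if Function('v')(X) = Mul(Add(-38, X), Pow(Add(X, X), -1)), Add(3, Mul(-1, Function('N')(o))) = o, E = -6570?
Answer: Rational(-1012269391, 72270) ≈ -14007.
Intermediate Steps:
Function('N')(o) = Add(3, Mul(-1, o))
Function('v')(X) = Mul(Rational(1, 2), Pow(X, -1), Add(-38, X)) (Function('v')(X) = Mul(Add(-38, X), Pow(Mul(2, X), -1)) = Mul(Add(-38, X), Mul(Rational(1, 2), Pow(X, -1))) = Mul(Rational(1, 2), Pow(X, -1), Add(-38, X)))
Add(Mul(Add(-5002, -17656), Pow(Function('v')(-17), -1)), Mul(Function('N')(-50), Pow(E, -1))) = Add(Mul(Add(-5002, -17656), Pow(Mul(Rational(1, 2), Pow(-17, -1), Add(-38, -17)), -1)), Mul(Add(3, Mul(-1, -50)), Pow(-6570, -1))) = Add(Mul(-22658, Pow(Mul(Rational(1, 2), Rational(-1, 17), -55), -1)), Mul(Add(3, 50), Rational(-1, 6570))) = Add(Mul(-22658, Pow(Rational(55, 34), -1)), Mul(53, Rational(-1, 6570))) = Add(Mul(-22658, Rational(34, 55)), Rational(-53, 6570)) = Add(Rational(-770372, 55), Rational(-53, 6570)) = Rational(-1012269391, 72270)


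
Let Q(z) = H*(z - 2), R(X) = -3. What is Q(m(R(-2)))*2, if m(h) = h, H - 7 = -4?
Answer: -30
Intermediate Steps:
H = 3 (H = 7 - 4 = 3)
Q(z) = -6 + 3*z (Q(z) = 3*(z - 2) = 3*(-2 + z) = -6 + 3*z)
Q(m(R(-2)))*2 = (-6 + 3*(-3))*2 = (-6 - 9)*2 = -15*2 = -30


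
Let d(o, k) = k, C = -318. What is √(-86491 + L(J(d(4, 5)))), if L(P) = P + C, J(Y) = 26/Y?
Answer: I*√2170095/5 ≈ 294.63*I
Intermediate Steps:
L(P) = -318 + P (L(P) = P - 318 = -318 + P)
√(-86491 + L(J(d(4, 5)))) = √(-86491 + (-318 + 26/5)) = √(-86491 - 1564/5) = √(-434019/5) = I*√2170095/5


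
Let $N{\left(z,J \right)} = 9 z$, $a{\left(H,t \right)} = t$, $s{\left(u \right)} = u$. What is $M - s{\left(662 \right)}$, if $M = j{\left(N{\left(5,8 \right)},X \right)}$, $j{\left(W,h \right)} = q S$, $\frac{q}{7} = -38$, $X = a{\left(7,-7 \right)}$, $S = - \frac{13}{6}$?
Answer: $- \frac{257}{3} \approx -85.667$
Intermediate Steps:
$S = - \frac{13}{6}$ ($S = \left(-13\right) \frac{1}{6} = - \frac{13}{6} \approx -2.1667$)
$X = -7$
$q = -266$ ($q = 7 \left(-38\right) = -266$)
$j{\left(W,h \right)} = \frac{1729}{3}$ ($j{\left(W,h \right)} = \left(-266\right) \left(- \frac{13}{6}\right) = \frac{1729}{3}$)
$M = \frac{1729}{3} \approx 576.33$
$M - s{\left(662 \right)} = \frac{1729}{3} - 662 = - \frac{257}{3}$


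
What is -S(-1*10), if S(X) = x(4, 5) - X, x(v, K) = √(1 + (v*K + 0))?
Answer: -10 - √21 ≈ -14.583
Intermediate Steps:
x(v, K) = √(1 + K*v) (x(v, K) = √(1 + (K*v + 0)) = √(1 + K*v))
S(X) = √21 - X (S(X) = √(1 + 5*4) - X = √(1 + 20) - X = √21 - X)
-S(-1*10) = -(√21 - (-1)*10) = -(√21 - 1*(-10)) = -(√21 + 10) = -(10 + √21) = -10 - √21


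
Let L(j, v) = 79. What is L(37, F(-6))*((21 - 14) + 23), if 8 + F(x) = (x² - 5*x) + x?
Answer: 2370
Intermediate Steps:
F(x) = -8 + x² - 4*x (F(x) = -8 + ((x² - 5*x) + x) = -8 + (x² - 4*x) = -8 + x² - 4*x)
L(37, F(-6))*((21 - 14) + 23) = 79*((21 - 14) + 23) = 79*(7 + 23) = 79*30 = 2370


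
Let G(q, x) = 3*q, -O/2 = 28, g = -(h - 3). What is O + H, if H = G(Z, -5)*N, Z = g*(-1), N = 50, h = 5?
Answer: 244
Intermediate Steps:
g = -2 (g = -(5 - 3) = -1*2 = -2)
O = -56 (O = -2*28 = -56)
Z = 2 (Z = -2*(-1) = 2)
H = 300 (H = (3*2)*50 = 6*50 = 300)
O + H = -56 + 300 = 244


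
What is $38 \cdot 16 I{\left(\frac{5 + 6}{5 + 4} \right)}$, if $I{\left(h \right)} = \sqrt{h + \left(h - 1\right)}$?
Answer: $\frac{608 \sqrt{13}}{3} \approx 730.72$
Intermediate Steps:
$I{\left(h \right)} = \sqrt{-1 + 2 h}$ ($I{\left(h \right)} = \sqrt{h + \left(h - 1\right)} = \sqrt{h + \left(-1 + h\right)} = \sqrt{-1 + 2 h}$)
$38 \cdot 16 I{\left(\frac{5 + 6}{5 + 4} \right)} = 38 \cdot 16 \sqrt{-1 + 2 \frac{5 + 6}{5 + 4}} = 608 \sqrt{-1 + 2 \cdot \frac{11}{9}} = 608 \sqrt{-1 + \frac{22}{9}} = 608 \sqrt{\frac{13}{9}} = 608 \frac{\sqrt{13}}{3} = \frac{608 \sqrt{13}}{3}$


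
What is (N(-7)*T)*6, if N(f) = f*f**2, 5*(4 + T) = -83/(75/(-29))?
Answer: -622202/125 ≈ -4977.6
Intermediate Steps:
T = 907/375 (T = -4 + (-83/(75/(-29)))/5 = -4 + (-83/(75*(-1/29)))/5 = -4 + (-83/(-75/29))/5 = -4 + (-83*(-29/75))/5 = -4 + (1/5)*(2407/75) = -4 + 2407/375 = 907/375 ≈ 2.4187)
N(f) = f**3
(N(-7)*T)*6 = ((-7)**3*(907/375))*6 = -343*907/375*6 = -311101/375*6 = -622202/125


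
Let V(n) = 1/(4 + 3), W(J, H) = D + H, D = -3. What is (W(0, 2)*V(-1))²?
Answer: 1/49 ≈ 0.020408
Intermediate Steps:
W(J, H) = -3 + H
V(n) = ⅐ (V(n) = 1/7 = ⅐)
(W(0, 2)*V(-1))² = ((-3 + 2)*(⅐))² = (-1*⅐)² = (-⅐)² = 1/49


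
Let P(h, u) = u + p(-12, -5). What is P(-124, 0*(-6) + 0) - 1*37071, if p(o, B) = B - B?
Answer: -37071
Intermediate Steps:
p(o, B) = 0
P(h, u) = u (P(h, u) = u + 0 = u)
P(-124, 0*(-6) + 0) - 1*37071 = (0*(-6) + 0) - 1*37071 = (0 + 0) - 37071 = 0 - 37071 = -37071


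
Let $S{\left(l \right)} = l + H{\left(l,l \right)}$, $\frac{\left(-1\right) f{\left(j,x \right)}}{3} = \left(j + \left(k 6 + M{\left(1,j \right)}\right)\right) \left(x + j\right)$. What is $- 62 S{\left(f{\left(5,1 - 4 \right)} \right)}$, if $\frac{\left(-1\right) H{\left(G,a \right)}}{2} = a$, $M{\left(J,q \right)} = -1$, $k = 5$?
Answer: $-12648$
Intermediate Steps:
$H{\left(G,a \right)} = - 2 a$
$f{\left(j,x \right)} = - 3 \left(29 + j\right) \left(j + x\right)$ ($f{\left(j,x \right)} = - 3 \left(j + \left(5 \cdot 6 - 1\right)\right) \left(x + j\right) = - 3 \left(j + \left(30 - 1\right)\right) \left(j + x\right) = - 3 \left(j + 29\right) \left(j + x\right) = - 3 \left(29 + j\right) \left(j + x\right)$)
$S{\left(l \right)} = - l$ ($S{\left(l \right)} = l - 2 l = - l$)
$- 62 S{\left(f{\left(5,1 - 4 \right)} \right)} = - 62 \left(- (\left(-87\right) 5 - 87 \left(1 - 4\right) - 3 \cdot 5^{2} - 15 \left(1 - 4\right))\right) = - 62 \left(- (-435 - 87 \left(1 - 4\right) - 75 - 15 \left(1 - 4\right))\right) = - 62 \left(- (-435 - -261 - 75 - 15 \left(-3\right))\right) = - 62 \left(- (-435 + 261 - 75 + 45)\right) = - 62 \left(\left(-1\right) \left(-204\right)\right) = \left(-62\right) 204 = -12648$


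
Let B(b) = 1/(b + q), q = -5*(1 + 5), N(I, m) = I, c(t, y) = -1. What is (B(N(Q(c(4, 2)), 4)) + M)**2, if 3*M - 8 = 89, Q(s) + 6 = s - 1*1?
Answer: 13564489/12996 ≈ 1043.7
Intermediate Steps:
Q(s) = -7 + s (Q(s) = -6 + (s - 1*1) = -6 + (s - 1) = -6 + (-1 + s) = -7 + s)
M = 97/3 (M = 8/3 + (1/3)*89 = 8/3 + 89/3 = 97/3 ≈ 32.333)
q = -30 (q = -5*6 = -30)
B(b) = 1/(-30 + b) (B(b) = 1/(b - 30) = 1/(-30 + b))
(B(N(Q(c(4, 2)), 4)) + M)**2 = (1/(-30 + (-7 - 1)) + 97/3)**2 = (1/(-30 - 8) + 97/3)**2 = (1/(-38) + 97/3)**2 = (-1/38 + 97/3)**2 = (3683/114)**2 = 13564489/12996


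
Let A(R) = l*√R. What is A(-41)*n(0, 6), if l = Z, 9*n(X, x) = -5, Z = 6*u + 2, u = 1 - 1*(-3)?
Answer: -130*I*√41/9 ≈ -92.49*I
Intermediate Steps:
u = 4 (u = 1 + 3 = 4)
Z = 26 (Z = 6*4 + 2 = 24 + 2 = 26)
n(X, x) = -5/9 (n(X, x) = (⅑)*(-5) = -5/9)
l = 26
A(R) = 26*√R
A(-41)*n(0, 6) = (26*√(-41))*(-5/9) = (26*(I*√41))*(-5/9) = (26*I*√41)*(-5/9) = -130*I*√41/9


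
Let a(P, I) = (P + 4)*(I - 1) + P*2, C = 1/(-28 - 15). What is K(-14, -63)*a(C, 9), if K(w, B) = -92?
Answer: -125672/43 ≈ -2922.6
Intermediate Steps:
C = -1/43 (C = 1/(-43) = -1/43 ≈ -0.023256)
a(P, I) = 2*P + (-1 + I)*(4 + P) (a(P, I) = (4 + P)*(-1 + I) + 2*P = (-1 + I)*(4 + P) + 2*P = 2*P + (-1 + I)*(4 + P))
K(-14, -63)*a(C, 9) = -92*(-4 - 1/43 + 4*9 + 9*(-1/43)) = -92*(-4 - 1/43 + 36 - 9/43) = -92*1366/43 = -125672/43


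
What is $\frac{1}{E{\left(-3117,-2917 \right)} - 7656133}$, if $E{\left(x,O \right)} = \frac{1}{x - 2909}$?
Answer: $- \frac{6026}{46135857459} \approx -1.3061 \cdot 10^{-7}$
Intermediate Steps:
$E{\left(x,O \right)} = \frac{1}{-2909 + x}$
$\frac{1}{E{\left(-3117,-2917 \right)} - 7656133} = \frac{1}{\frac{1}{-2909 - 3117} - 7656133} = \frac{1}{\frac{1}{-6026} - 7656133} = \frac{1}{- \frac{1}{6026} - 7656133} = \frac{1}{- \frac{46135857459}{6026}} = - \frac{6026}{46135857459}$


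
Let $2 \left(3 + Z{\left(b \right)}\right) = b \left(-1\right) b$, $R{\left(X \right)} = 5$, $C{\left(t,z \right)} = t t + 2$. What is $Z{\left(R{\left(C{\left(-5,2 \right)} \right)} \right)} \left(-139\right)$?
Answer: $\frac{4309}{2} \approx 2154.5$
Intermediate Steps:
$C{\left(t,z \right)} = 2 + t^{2}$ ($C{\left(t,z \right)} = t^{2} + 2 = 2 + t^{2}$)
$Z{\left(b \right)} = -3 - \frac{b^{2}}{2}$ ($Z{\left(b \right)} = -3 + \frac{b \left(-1\right) b}{2} = -3 + \frac{- b b}{2} = -3 + \frac{\left(-1\right) b^{2}}{2} = -3 - \frac{b^{2}}{2}$)
$Z{\left(R{\left(C{\left(-5,2 \right)} \right)} \right)} \left(-139\right) = \left(-3 - \frac{5^{2}}{2}\right) \left(-139\right) = \left(-3 - \frac{25}{2}\right) \left(-139\right) = \left(- \frac{31}{2}\right) \left(-139\right) = \frac{4309}{2}$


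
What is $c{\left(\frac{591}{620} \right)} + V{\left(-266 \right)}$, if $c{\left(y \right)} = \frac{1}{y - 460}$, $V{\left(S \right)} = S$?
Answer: $- \frac{75706614}{284609} \approx -266.0$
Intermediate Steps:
$c{\left(y \right)} = \frac{1}{-460 + y}$ ($c{\left(y \right)} = \frac{1}{y - 460} = \frac{1}{-460 + y}$)
$c{\left(\frac{591}{620} \right)} + V{\left(-266 \right)} = \frac{1}{-460 + \frac{591}{620}} - 266 = \frac{1}{- \frac{284609}{620}} - 266 = - \frac{620}{284609} - 266 = - \frac{75706614}{284609}$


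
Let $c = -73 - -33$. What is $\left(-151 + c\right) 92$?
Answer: $-17572$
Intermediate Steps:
$c = -40$ ($c = -73 + 33 = -40$)
$\left(-151 + c\right) 92 = \left(-151 - 40\right) 92 = \left(-191\right) 92 = -17572$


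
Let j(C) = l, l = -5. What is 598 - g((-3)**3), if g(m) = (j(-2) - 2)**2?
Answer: 549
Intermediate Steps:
j(C) = -5
g(m) = 49 (g(m) = (-5 - 2)**2 = (-7)**2 = 49)
598 - g((-3)**3) = 598 - 1*49 = 598 - 49 = 549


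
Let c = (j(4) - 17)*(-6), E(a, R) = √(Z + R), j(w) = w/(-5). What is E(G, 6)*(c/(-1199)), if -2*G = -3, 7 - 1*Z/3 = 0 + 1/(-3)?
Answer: -1068*√7/5995 ≈ -0.47134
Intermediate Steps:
Z = 22 (Z = 21 - 3*(0 + 1/(-3)) = 21 - 3*(0 - ⅓) = 21 - 3*(-⅓) = 21 + 1 = 22)
G = 3/2 (G = -½*(-3) = 3/2 ≈ 1.5000)
j(w) = -w/5 (j(w) = w*(-⅕) = -w/5)
E(a, R) = √(22 + R)
c = 534/5 (c = (-⅕*4 - 17)*(-6) = (-⅘ - 17)*(-6) = -89/5*(-6) = 534/5 ≈ 106.80)
E(G, 6)*(c/(-1199)) = √(22 + 6)*((534/5)/(-1199)) = √28*((534/5)*(-1/1199)) = (2*√7)*(-534/5995) = -1068*√7/5995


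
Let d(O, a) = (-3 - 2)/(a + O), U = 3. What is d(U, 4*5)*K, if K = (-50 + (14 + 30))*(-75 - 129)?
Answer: -6120/23 ≈ -266.09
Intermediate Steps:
K = 1224 (K = (-50 + 44)*(-204) = -6*(-204) = 1224)
d(O, a) = -5/(O + a)
d(U, 4*5)*K = -5/(3 + 4*5)*1224 = -5/(3 + 20)*1224 = -5/23*1224 = -6120/23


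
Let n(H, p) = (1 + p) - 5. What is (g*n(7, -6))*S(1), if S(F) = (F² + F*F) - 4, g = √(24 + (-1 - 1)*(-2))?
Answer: 40*√7 ≈ 105.83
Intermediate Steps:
g = 2*√7 (g = √(24 - 2*(-2)) = √(24 + 4) = √28 = 2*√7 ≈ 5.2915)
n(H, p) = -4 + p
S(F) = -4 + 2*F² (S(F) = (F² + F²) - 4 = 2*F² - 4 = -4 + 2*F²)
(g*n(7, -6))*S(1) = ((2*√7)*(-4 - 6))*(-4 + 2*1²) = ((2*√7)*(-10))*(-4 + 2*1) = (-20*√7)*(-4 + 2) = -20*√7*(-2) = 40*√7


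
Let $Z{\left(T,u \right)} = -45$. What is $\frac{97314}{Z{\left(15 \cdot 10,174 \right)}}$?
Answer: $- \frac{32438}{15} \approx -2162.5$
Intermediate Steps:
$\frac{97314}{Z{\left(15 \cdot 10,174 \right)}} = \frac{97314}{-45} = 97314 \left(- \frac{1}{45}\right) = - \frac{32438}{15}$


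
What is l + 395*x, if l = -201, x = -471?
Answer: -186246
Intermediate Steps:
l + 395*x = -201 + 395*(-471) = -201 - 186045 = -186246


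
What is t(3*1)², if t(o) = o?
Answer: 9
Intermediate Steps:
t(3*1)² = (3*1)² = 3² = 9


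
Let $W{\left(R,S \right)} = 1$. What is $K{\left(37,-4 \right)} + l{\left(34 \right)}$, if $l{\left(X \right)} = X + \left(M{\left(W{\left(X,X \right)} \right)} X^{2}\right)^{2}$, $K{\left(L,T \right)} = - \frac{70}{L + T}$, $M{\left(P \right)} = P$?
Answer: $\frac{44100140}{33} \approx 1.3364 \cdot 10^{6}$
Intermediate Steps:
$l{\left(X \right)} = X + X^{4}$ ($l{\left(X \right)} = X + \left(1 X^{2}\right)^{2} = X + \left(X^{2}\right)^{2} = X + X^{4}$)
$K{\left(37,-4 \right)} + l{\left(34 \right)} = - \frac{70}{37 - 4} + \left(34 + 34^{4}\right) = - \frac{70}{33} + \left(34 + 1336336\right) = \left(-70\right) \frac{1}{33} + 1336370 = - \frac{70}{33} + 1336370 = \frac{44100140}{33}$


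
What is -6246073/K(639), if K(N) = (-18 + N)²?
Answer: -6246073/385641 ≈ -16.197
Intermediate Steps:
-6246073/K(639) = -6246073/(-18 + 639)² = -6246073/(621²) = -6246073/385641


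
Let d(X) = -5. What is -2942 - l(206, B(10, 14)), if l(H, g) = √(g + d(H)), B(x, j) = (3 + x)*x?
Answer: -2942 - 5*√5 ≈ -2953.2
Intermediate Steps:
B(x, j) = x*(3 + x)
l(H, g) = √(-5 + g) (l(H, g) = √(g - 5) = √(-5 + g))
-2942 - l(206, B(10, 14)) = -2942 - √(-5 + 10*(3 + 10)) = -2942 - √(-5 + 10*13) = -2942 - √(-5 + 130) = -2942 - √125 = -2942 - 5*√5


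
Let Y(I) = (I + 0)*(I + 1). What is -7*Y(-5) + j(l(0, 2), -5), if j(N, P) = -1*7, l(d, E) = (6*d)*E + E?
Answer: -147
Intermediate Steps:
l(d, E) = E + 6*E*d (l(d, E) = 6*E*d + E = E + 6*E*d)
j(N, P) = -7
Y(I) = I*(1 + I)
-7*Y(-5) + j(l(0, 2), -5) = -(-35)*(1 - 5) - 7 = -(-35)*(-4) - 7 = -7*20 - 7 = -140 - 7 = -147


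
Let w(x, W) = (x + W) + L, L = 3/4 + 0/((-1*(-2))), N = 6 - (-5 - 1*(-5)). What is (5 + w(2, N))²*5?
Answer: 15125/16 ≈ 945.31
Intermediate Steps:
N = 6 (N = 6 - (-5 + 5) = 6 - 1*0 = 6 + 0 = 6)
L = ¾ (L = 3*(¼) + 0/2 = ¾ + 0*(½) = ¾ + 0 = ¾ ≈ 0.75000)
w(x, W) = ¾ + W + x (w(x, W) = (x + W) + ¾ = (W + x) + ¾ = ¾ + W + x)
(5 + w(2, N))²*5 = (5 + (¾ + 6 + 2))²*5 = (5 + 35/4)²*5 = (55/4)²*5 = (3025/16)*5 = 15125/16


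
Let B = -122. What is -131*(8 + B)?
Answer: 14934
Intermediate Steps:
-131*(8 + B) = -131*(8 - 122) = -131*(-114) = 14934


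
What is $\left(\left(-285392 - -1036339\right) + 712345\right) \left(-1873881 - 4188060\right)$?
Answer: $-8870389769772$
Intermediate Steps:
$\left(\left(-285392 - -1036339\right) + 712345\right) \left(-1873881 - 4188060\right) = \left(\left(-285392 + 1036339\right) + 712345\right) \left(-6061941\right) = \left(750947 + 712345\right) \left(-6061941\right) = 1463292 \left(-6061941\right) = -8870389769772$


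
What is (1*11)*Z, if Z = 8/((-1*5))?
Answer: -88/5 ≈ -17.600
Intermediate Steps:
Z = -8/5 (Z = 8/(-5) = 8*(-⅕) = -8/5 ≈ -1.6000)
(1*11)*Z = (1*11)*(-8/5) = 11*(-8/5) = -88/5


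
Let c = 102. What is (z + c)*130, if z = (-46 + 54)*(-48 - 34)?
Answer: -72020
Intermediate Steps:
z = -656 (z = 8*(-82) = -656)
(z + c)*130 = (-656 + 102)*130 = -554*130 = -72020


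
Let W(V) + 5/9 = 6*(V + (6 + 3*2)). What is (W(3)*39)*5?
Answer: 52325/3 ≈ 17442.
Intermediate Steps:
W(V) = 643/9 + 6*V (W(V) = -5/9 + 6*(V + (6 + 3*2)) = -5/9 + 6*(V + (6 + 6)) = -5/9 + 6*(V + 12) = -5/9 + 6*(12 + V) = -5/9 + (72 + 6*V) = 643/9 + 6*V)
(W(3)*39)*5 = ((643/9 + 6*3)*39)*5 = ((643/9 + 18)*39)*5 = ((805/9)*39)*5 = (10465/3)*5 = 52325/3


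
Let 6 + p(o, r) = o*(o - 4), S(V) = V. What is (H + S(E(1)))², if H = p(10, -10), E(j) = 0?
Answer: 2916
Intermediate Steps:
p(o, r) = -6 + o*(-4 + o) (p(o, r) = -6 + o*(o - 4) = -6 + o*(-4 + o))
H = 54 (H = -6 + 10² - 4*10 = -6 + 100 - 40 = 54)
(H + S(E(1)))² = (54 + 0)² = 54² = 2916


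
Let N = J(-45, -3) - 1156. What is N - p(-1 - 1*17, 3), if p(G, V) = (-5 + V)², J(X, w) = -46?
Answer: -1206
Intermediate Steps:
N = -1202 (N = -46 - 1156 = -1202)
N - p(-1 - 1*17, 3) = -1202 - (-5 + 3)² = -1202 - 1*(-2)² = -1202 - 1*4 = -1202 - 4 = -1206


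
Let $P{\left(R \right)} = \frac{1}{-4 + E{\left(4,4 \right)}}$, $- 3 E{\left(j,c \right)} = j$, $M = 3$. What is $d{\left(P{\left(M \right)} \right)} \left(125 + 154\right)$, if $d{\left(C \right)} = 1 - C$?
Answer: $\frac{5301}{16} \approx 331.31$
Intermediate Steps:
$E{\left(j,c \right)} = - \frac{j}{3}$
$P{\left(R \right)} = - \frac{3}{16}$ ($P{\left(R \right)} = \frac{1}{-4 - \frac{4}{3}} = \frac{1}{- \frac{16}{3}} = - \frac{3}{16}$)
$d{\left(P{\left(M \right)} \right)} \left(125 + 154\right) = \left(1 - - \frac{3}{16}\right) \left(125 + 154\right) = \left(1 + \frac{3}{16}\right) 279 = \frac{19}{16} \cdot 279 = \frac{5301}{16}$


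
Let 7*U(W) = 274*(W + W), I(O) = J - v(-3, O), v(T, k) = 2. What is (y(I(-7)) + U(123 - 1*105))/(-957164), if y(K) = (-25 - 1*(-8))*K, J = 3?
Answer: -9745/6700148 ≈ -0.0014544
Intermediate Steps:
I(O) = 1 (I(O) = 3 - 1*2 = 3 - 2 = 1)
y(K) = -17*K (y(K) = (-25 + 8)*K = -17*K)
U(W) = 548*W/7 (U(W) = (274*(W + W))/7 = (274*(2*W))/7 = (548*W)/7 = 548*W/7)
(y(I(-7)) + U(123 - 1*105))/(-957164) = (-17*1 + 548*(123 - 1*105)/7)/(-957164) = (-17 + 548*(123 - 105)/7)*(-1/957164) = (-17 + (548/7)*18)*(-1/957164) = (-17 + 9864/7)*(-1/957164) = (9745/7)*(-1/957164) = -9745/6700148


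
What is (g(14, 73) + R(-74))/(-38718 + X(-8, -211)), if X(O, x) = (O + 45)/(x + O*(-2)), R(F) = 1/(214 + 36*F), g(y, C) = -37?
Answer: 3535389/3699523030 ≈ 0.00095563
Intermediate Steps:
X(O, x) = (45 + O)/(x - 2*O)
(g(14, 73) + R(-74))/(-38718 + X(-8, -211)) = (-37 + 1/(2*(107 + 18*(-74))))/(-38718 + (45 - 8)/(-211 - 2*(-8))) = (-37 + 1/(2*(107 - 1332)))/(-38718 + 37/(-211 + 16)) = (-37 + (1/2)/(-1225))/(-38718 + 37/(-195)) = (-37 + (1/2)*(-1/1225))/(-38718 - 1/195*37) = (-37 - 1/2450)/(-38718 - 37/195) = -90651/(2450*(-7550047/195)) = -90651/2450*(-195/7550047) = 3535389/3699523030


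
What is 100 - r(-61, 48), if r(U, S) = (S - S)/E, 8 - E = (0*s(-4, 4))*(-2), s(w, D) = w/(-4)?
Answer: 100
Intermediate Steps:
s(w, D) = -w/4 (s(w, D) = w*(-¼) = -w/4)
E = 8 (E = 8 - 0*(-¼*(-4))*(-2) = 8 - 0*1*(-2) = 8 - 0*(-2) = 8 - 1*0 = 8 + 0 = 8)
r(U, S) = 0 (r(U, S) = (S - S)/8 = 0*(⅛) = 0)
100 - r(-61, 48) = 100 - 1*0 = 100 + 0 = 100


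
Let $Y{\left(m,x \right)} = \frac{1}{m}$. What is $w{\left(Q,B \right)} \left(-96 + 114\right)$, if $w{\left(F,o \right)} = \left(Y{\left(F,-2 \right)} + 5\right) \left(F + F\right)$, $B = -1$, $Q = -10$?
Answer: $-1764$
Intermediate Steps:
$w{\left(F,o \right)} = 2 F \left(5 + \frac{1}{F}\right)$ ($w{\left(F,o \right)} = \left(\frac{1}{F} + 5\right) \left(F + F\right) = \left(5 + \frac{1}{F}\right) 2 F = 2 F \left(5 + \frac{1}{F}\right)$)
$w{\left(Q,B \right)} \left(-96 + 114\right) = \left(2 + 10 \left(-10\right)\right) \left(-96 + 114\right) = \left(2 - 100\right) 18 = \left(-98\right) 18 = -1764$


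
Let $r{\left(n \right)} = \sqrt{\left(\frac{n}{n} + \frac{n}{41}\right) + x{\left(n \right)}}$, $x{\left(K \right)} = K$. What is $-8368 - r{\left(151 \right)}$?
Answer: $-8368 - \frac{\sqrt{261703}}{41} \approx -8380.5$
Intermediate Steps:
$r{\left(n \right)} = \sqrt{1 + \frac{42 n}{41}}$ ($r{\left(n \right)} = \sqrt{\left(\frac{n}{n} + \frac{n}{41}\right) + n} = \sqrt{\left(1 + n \frac{1}{41}\right) + n} = \sqrt{\left(1 + \frac{n}{41}\right) + n} = \sqrt{1 + \frac{42 n}{41}}$)
$-8368 - r{\left(151 \right)} = -8368 - \frac{\sqrt{1681 + 1722 \cdot 151}}{41} = -8368 - \frac{\sqrt{1681 + 260022}}{41} = -8368 - \frac{\sqrt{261703}}{41}$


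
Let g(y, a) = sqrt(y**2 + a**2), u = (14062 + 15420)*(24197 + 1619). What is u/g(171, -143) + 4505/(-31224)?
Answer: -4505/31224 + 380553656*sqrt(49690)/24845 ≈ 3.4144e+6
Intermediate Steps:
u = 761107312 (u = 29482*25816 = 761107312)
g(y, a) = sqrt(a**2 + y**2)
u/g(171, -143) + 4505/(-31224) = 761107312/(sqrt((-143)**2 + 171**2)) + 4505/(-31224) = 761107312/(sqrt(20449 + 29241)) + 4505*(-1/31224) = 761107312/(sqrt(49690)) - 4505/31224 = 761107312*(sqrt(49690)/49690) - 4505/31224 = 380553656*sqrt(49690)/24845 - 4505/31224 = -4505/31224 + 380553656*sqrt(49690)/24845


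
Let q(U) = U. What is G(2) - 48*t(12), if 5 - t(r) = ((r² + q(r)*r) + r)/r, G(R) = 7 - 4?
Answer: 963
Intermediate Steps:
G(R) = 3
t(r) = 5 - (r + 2*r²)/r (t(r) = 5 - ((r² + r*r) + r)/r = 5 - ((r² + r²) + r)/r = 5 - (2*r² + r)/r = 5 - (r + 2*r²)/r)
G(2) - 48*t(12) = 3 - 48*(4 - 2*12) = 3 - 48*(4 - 24) = 3 - 48*(-20) = 3 + 960 = 963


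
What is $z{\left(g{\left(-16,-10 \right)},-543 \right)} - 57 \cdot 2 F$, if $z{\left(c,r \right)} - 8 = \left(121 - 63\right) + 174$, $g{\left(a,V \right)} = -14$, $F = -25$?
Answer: $3090$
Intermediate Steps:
$z{\left(c,r \right)} = 240$ ($z{\left(c,r \right)} = 8 + \left(\left(121 - 63\right) + 174\right) = 8 + \left(58 + 174\right) = 8 + 232 = 240$)
$z{\left(g{\left(-16,-10 \right)},-543 \right)} - 57 \cdot 2 F = 240 - 57 \cdot 2 \left(-25\right) = 240 - -2850 = 240 + 2850 = 3090$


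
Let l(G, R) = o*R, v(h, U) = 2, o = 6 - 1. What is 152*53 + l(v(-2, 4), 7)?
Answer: 8091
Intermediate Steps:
o = 5
l(G, R) = 5*R
152*53 + l(v(-2, 4), 7) = 152*53 + 5*7 = 8056 + 35 = 8091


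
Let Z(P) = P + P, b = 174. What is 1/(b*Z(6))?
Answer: 1/2088 ≈ 0.00047893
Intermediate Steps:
Z(P) = 2*P
1/(b*Z(6)) = 1/(174*(2*6)) = 1/(174*12) = 1/2088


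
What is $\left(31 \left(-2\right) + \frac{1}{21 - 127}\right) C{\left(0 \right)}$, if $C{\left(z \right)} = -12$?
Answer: $\frac{39438}{53} \approx 744.11$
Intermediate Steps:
$\left(31 \left(-2\right) + \frac{1}{21 - 127}\right) C{\left(0 \right)} = \left(31 \left(-2\right) + \frac{1}{21 - 127}\right) \left(-12\right) = \left(-62 + \frac{1}{-106}\right) \left(-12\right) = \left(-62 - \frac{1}{106}\right) \left(-12\right) = \left(- \frac{6573}{106}\right) \left(-12\right) = \frac{39438}{53}$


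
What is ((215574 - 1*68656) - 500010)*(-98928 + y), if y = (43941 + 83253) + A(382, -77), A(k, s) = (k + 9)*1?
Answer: -10118557444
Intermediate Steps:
A(k, s) = 9 + k (A(k, s) = (9 + k)*1 = 9 + k)
y = 127585 (y = (43941 + 83253) + (9 + 382) = 127194 + 391 = 127585)
((215574 - 1*68656) - 500010)*(-98928 + y) = ((215574 - 1*68656) - 500010)*(-98928 + 127585) = ((215574 - 68656) - 500010)*28657 = (146918 - 500010)*28657 = -353092*28657 = -10118557444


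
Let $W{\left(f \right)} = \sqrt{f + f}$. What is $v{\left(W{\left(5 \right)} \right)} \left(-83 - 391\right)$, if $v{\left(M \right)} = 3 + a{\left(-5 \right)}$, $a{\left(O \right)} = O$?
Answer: $948$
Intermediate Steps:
$W{\left(f \right)} = \sqrt{2} \sqrt{f}$ ($W{\left(f \right)} = \sqrt{2 f} = \sqrt{2} \sqrt{f}$)
$v{\left(M \right)} = -2$ ($v{\left(M \right)} = 3 - 5 = -2$)
$v{\left(W{\left(5 \right)} \right)} \left(-83 - 391\right) = - 2 \left(-83 - 391\right) = \left(-2\right) \left(-474\right) = 948$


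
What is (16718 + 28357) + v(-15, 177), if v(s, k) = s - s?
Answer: 45075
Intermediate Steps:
v(s, k) = 0
(16718 + 28357) + v(-15, 177) = (16718 + 28357) + 0 = 45075 + 0 = 45075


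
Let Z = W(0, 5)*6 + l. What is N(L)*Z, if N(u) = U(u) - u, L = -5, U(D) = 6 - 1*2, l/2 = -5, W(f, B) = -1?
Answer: -144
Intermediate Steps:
l = -10 (l = 2*(-5) = -10)
U(D) = 4 (U(D) = 6 - 2 = 4)
N(u) = 4 - u
Z = -16 (Z = -1*6 - 10 = -6 - 10 = -16)
N(L)*Z = (4 - 1*(-5))*(-16) = (4 + 5)*(-16) = 9*(-16) = -144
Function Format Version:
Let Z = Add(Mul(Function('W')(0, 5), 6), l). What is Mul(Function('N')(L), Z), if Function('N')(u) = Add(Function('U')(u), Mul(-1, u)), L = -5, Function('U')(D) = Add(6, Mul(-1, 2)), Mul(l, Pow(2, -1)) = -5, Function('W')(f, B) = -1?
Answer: -144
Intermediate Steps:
l = -10 (l = Mul(2, -5) = -10)
Function('U')(D) = 4 (Function('U')(D) = Add(6, -2) = 4)
Function('N')(u) = Add(4, Mul(-1, u))
Z = -16 (Z = Add(Mul(-1, 6), -10) = Add(-6, -10) = -16)
Mul(Function('N')(L), Z) = Mul(Add(4, Mul(-1, -5)), -16) = Mul(Add(4, 5), -16) = Mul(9, -16) = -144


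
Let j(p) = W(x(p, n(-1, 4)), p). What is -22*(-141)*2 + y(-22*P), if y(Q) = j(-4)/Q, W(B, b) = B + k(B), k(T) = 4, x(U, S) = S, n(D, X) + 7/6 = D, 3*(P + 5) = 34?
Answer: 471503/76 ≈ 6204.0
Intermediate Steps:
P = 19/3 (P = -5 + (1/3)*34 = -5 + 34/3 = 19/3 ≈ 6.3333)
n(D, X) = -7/6 + D
W(B, b) = 4 + B (W(B, b) = B + 4 = 4 + B)
j(p) = 11/6 (j(p) = 4 + (-7/6 - 1) = 4 - 13/6 = 11/6)
y(Q) = 11/(6*Q)
-22*(-141)*2 + y(-22*P) = -22*(-141)*2 + 11/(6*((-22*19/3))) = 3102*2 + 11/(6*(-418/3)) = 6204 + (11/6)*(-3/418) = 6204 - 1/76 = 471503/76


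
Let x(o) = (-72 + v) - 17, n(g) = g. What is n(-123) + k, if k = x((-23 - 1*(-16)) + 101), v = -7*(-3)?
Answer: -191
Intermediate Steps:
v = 21
x(o) = -68 (x(o) = (-72 + 21) - 17 = -51 - 17 = -68)
k = -68
n(-123) + k = -123 - 68 = -191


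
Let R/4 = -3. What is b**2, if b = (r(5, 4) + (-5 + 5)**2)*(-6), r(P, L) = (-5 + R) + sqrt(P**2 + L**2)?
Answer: 11880 - 1224*sqrt(41) ≈ 4042.6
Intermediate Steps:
R = -12 (R = 4*(-3) = -12)
r(P, L) = -17 + sqrt(L**2 + P**2) (r(P, L) = (-5 - 12) + sqrt(P**2 + L**2) = -17 + sqrt(L**2 + P**2))
b = 102 - 6*sqrt(41) (b = ((-17 + sqrt(4**2 + 5**2)) + (-5 + 5)**2)*(-6) = ((-17 + sqrt(16 + 25)) + 0**2)*(-6) = ((-17 + sqrt(41)) + 0)*(-6) = (-17 + sqrt(41))*(-6) = 102 - 6*sqrt(41) ≈ 63.581)
b**2 = (102 - 6*sqrt(41))**2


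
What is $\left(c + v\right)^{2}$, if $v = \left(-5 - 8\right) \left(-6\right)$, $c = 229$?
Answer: $94249$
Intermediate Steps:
$v = 78$ ($v = \left(-5 - 8\right) \left(-6\right) = \left(-13\right) \left(-6\right) = 78$)
$\left(c + v\right)^{2} = \left(229 + 78\right)^{2} = 307^{2} = 94249$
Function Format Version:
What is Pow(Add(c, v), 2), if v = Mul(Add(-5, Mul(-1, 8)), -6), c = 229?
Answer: 94249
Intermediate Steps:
v = 78 (v = Mul(Add(-5, -8), -6) = Mul(-13, -6) = 78)
Pow(Add(c, v), 2) = Pow(Add(229, 78), 2) = Pow(307, 2) = 94249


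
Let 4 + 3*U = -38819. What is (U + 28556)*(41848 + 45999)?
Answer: 1371730905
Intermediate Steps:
U = -12941 (U = -4/3 + (⅓)*(-38819) = -4/3 - 38819/3 = -12941)
(U + 28556)*(41848 + 45999) = (-12941 + 28556)*(41848 + 45999) = 15615*87847 = 1371730905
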